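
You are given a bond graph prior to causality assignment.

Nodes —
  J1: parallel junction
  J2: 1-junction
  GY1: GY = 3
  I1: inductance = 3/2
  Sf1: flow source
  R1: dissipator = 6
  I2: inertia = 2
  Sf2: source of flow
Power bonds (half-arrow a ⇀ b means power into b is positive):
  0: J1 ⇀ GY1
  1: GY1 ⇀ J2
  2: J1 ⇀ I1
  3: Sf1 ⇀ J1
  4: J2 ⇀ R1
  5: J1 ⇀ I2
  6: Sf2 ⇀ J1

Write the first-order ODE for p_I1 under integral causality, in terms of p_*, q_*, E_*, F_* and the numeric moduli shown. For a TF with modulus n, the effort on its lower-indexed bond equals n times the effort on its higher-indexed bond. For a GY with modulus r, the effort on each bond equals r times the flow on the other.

#3 →Sf1  (Sf1 (Sf) sets flow on bond)
#6 →Sf2  (Sf2 fixes flow; stroke at Sf2)
#2 →I1  (I1: I, integral causality)
#5 →I2  (I2 outputs flow p/I2)
#0 →J1  (J1 needs exactly one e-in)
#1 →J2  (through GY1, causality inverts; strokes same side of GY1)
#4 →R1  (closing 1-jn rule on J2)

dp_I1/dt = 3*F_Sf1/2 + 3*F_Sf2/2 - p_I1 - 3*p_I2/4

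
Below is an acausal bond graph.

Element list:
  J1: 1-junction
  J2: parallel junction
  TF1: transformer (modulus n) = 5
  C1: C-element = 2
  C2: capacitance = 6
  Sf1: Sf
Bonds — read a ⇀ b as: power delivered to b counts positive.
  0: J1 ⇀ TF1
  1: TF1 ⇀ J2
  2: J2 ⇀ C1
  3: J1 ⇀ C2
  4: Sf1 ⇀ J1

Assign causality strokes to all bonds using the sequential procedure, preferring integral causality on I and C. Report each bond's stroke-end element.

b4 stroke→Sf1  (Sf1: flow source, stroke at near end)
b0 stroke→J1  (J1: bond 4 brought flow, rest push out)
b3 stroke→J1  (J1 flow already set via bond 4)
b1 stroke→TF1  (TF TF1: opposite of bond 0)
b2 stroke→J2  (closing 0-jn rule on J2)

bond 0 stroke at J1
bond 1 stroke at TF1
bond 2 stroke at J2
bond 3 stroke at J1
bond 4 stroke at Sf1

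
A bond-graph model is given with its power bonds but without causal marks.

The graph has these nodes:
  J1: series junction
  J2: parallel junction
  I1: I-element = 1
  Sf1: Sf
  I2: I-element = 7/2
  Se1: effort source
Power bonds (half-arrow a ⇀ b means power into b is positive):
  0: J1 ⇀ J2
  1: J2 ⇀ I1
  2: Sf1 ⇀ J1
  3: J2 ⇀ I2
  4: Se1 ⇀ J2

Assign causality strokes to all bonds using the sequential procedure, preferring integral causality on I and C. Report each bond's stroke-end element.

β2 →Sf1  (Sf1: flow source, stroke at near end)
β4 →J2  (source Se1 imposes e)
β0 →J1  (common-f at J1 fixed by 2)
β1 →I1  (J2: bond 4 brought effort, rest push out)
β3 →I2  (common-e at J2 fixed by 4)

bond 0 stroke→J1
bond 1 stroke→I1
bond 2 stroke→Sf1
bond 3 stroke→I2
bond 4 stroke→J2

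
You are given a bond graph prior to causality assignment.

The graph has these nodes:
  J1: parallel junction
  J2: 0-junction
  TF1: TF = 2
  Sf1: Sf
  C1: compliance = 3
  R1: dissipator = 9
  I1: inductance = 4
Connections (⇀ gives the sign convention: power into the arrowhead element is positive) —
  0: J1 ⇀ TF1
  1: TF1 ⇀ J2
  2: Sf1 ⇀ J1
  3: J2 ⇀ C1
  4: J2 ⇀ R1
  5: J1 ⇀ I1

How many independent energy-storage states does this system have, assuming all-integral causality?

#2 |Sf1  (Sf1 fixes flow; stroke at Sf1)
#3 |J2  (prefer integral on C1)
#1 |TF1  (J2 effort already set via bond 3)
#4 |R1  (J2: bond 3 brought effort, rest push out)
#0 |J1  (TF TF1: opposite of bond 1)
#5 |I1  (0-jn J1 has e-setter on 0)

2  (C1, I1 all integral)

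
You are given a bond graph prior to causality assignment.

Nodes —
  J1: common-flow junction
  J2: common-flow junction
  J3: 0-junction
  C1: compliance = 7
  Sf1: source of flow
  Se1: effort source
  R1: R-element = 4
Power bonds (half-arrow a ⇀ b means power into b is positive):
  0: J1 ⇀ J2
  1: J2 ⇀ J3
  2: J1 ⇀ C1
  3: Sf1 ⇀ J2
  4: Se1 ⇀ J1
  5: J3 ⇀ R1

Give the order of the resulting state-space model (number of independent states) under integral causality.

1  (C1 all integral)

β3 |Sf1  (source Sf1 imposes f)
β4 |J1  (Se1 fixes effort; stroke away)
β0 |J2  (J2 flow already set via bond 3)
β1 |J2  (J2: bond 3 brought flow, rest push out)
β5 |J3  (J3 needs exactly one e-in)
β2 |J1  (1-jn J1 has f-setter on 0)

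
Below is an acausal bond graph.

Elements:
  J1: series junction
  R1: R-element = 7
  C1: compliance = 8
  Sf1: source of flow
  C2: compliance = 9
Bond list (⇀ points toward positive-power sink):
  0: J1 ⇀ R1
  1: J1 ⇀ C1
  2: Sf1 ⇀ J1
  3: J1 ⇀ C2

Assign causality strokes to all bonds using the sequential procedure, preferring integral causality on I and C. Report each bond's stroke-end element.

bond 0 |J1
bond 1 |J1
bond 2 |Sf1
bond 3 |J1

β2 →Sf1  (Sf1 fixes flow; stroke at Sf1)
β0 →J1  (1-jn J1 has f-setter on 2)
β1 →J1  (1-jn J1 has f-setter on 2)
β3 →J1  (J1 flow already set via bond 2)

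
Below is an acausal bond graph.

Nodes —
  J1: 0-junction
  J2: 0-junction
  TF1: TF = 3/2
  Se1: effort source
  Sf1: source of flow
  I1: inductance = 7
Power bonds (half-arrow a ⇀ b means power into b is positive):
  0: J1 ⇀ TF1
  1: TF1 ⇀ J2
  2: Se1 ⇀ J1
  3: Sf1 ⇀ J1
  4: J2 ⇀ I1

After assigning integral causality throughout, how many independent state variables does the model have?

β2 |J1  (source Se1 imposes e)
β3 |Sf1  (Sf1 (Sf) sets flow on bond)
β0 |TF1  (J1: bond 2 brought effort, rest push out)
β1 |J2  (TF1 one-in-one-out from 0)
β4 |I1  (common-e at J2 fixed by 1)

1  (I1 all integral)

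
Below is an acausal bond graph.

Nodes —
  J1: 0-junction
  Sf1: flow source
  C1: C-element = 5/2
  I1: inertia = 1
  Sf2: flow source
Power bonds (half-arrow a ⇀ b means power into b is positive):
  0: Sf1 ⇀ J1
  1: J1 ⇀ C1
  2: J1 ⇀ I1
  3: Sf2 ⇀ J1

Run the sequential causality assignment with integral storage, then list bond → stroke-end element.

b0 stroke→Sf1
b1 stroke→J1
b2 stroke→I1
b3 stroke→Sf2

bond 0 |Sf1  (Sf1 fixes flow; stroke at Sf1)
bond 3 |Sf2  (source Sf2 imposes f)
bond 1 |J1  (prefer integral on C1)
bond 2 |I1  (J1: bond 1 brought effort, rest push out)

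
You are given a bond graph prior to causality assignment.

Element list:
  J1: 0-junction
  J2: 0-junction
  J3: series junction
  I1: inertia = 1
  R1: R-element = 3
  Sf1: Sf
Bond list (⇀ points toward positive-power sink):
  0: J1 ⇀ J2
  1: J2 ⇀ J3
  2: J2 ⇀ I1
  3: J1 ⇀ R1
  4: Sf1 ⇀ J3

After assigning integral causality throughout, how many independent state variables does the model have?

β4 →Sf1  (source Sf1 imposes f)
β1 →J3  (common-f at J3 fixed by 4)
β2 →I1  (I1 outputs flow p/I1)
β0 →J2  (J2: last free bond brings effort in)
β3 →J1  (closing 0-jn rule on J1)

1  (I1 all integral)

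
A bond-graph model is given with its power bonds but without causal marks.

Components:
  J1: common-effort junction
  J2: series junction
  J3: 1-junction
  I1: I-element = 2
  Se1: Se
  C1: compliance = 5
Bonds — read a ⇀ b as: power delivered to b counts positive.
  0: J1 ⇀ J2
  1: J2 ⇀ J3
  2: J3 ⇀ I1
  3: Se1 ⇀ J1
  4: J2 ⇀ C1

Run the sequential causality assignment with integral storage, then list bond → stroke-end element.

b0 stroke at J2
b1 stroke at J3
b2 stroke at I1
b3 stroke at J1
b4 stroke at J2

β3 stroke→J1  (Se1: effort source, stroke at far end)
β0 stroke→J2  (J1 effort already set via bond 3)
β2 stroke→I1  (prefer integral on I1)
β1 stroke→J3  (J3 flow already set via bond 2)
β4 stroke→J2  (common-f at J2 fixed by 1)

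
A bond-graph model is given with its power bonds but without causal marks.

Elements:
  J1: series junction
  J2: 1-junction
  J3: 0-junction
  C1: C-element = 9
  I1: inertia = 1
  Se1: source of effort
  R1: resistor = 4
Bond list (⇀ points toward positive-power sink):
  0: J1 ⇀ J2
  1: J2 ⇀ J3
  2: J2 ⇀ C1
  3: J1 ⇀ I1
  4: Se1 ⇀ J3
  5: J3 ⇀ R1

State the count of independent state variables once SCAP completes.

bond 4 →J3  (Se1 fixes effort; stroke away)
bond 1 →J2  (J3 effort already set via bond 4)
bond 5 →R1  (common-e at J3 fixed by 4)
bond 2 →J2  (C1 integral (e out))
bond 0 →J1  (J2: last free bond brings flow in)
bond 3 →I1  (only one flow-in slot at J1)

2  (C1, I1 all integral)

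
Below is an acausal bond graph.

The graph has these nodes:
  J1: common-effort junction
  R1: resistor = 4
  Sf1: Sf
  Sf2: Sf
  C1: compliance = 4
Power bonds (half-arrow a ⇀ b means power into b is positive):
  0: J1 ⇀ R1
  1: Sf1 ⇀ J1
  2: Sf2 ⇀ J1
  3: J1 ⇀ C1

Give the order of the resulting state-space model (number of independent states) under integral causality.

bond 1 →Sf1  (Sf1 (Sf) sets flow on bond)
bond 2 →Sf2  (Sf2 (Sf) sets flow on bond)
bond 3 →J1  (C1 outputs effort q/C1)
bond 0 →R1  (0-jn J1 has e-setter on 3)

1  (C1 all integral)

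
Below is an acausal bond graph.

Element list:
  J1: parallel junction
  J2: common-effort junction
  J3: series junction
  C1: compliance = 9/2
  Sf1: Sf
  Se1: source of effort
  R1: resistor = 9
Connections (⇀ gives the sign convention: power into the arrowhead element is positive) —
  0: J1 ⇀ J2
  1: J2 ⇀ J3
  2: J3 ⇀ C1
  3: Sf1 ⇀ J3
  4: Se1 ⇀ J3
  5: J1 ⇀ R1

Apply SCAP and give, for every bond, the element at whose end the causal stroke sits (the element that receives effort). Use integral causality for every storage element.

bond 3 |Sf1  (Sf1 fixes flow; stroke at Sf1)
bond 4 |J3  (Se1 fixes effort; stroke away)
bond 1 |J3  (common-f at J3 fixed by 3)
bond 2 |J3  (common-f at J3 fixed by 3)
bond 0 |J2  (only one effort-in slot at J2)
bond 5 |J1  (closing 0-jn rule on J1)

bond 0 →J2
bond 1 →J3
bond 2 →J3
bond 3 →Sf1
bond 4 →J3
bond 5 →J1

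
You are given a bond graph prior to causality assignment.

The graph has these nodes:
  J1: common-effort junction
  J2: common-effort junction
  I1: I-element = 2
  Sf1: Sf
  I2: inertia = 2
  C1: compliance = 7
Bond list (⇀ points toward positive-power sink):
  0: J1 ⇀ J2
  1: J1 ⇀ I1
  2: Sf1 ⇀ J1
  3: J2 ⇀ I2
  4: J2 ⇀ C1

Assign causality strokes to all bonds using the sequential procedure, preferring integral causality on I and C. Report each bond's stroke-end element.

β2 |Sf1  (Sf1 fixes flow; stroke at Sf1)
β1 |I1  (I1 outputs flow p/I1)
β0 |J1  (J1: last free bond brings effort in)
β3 |I2  (I2 outputs flow p/I2)
β4 |J2  (J2 needs exactly one e-in)

bond 0 →J1
bond 1 →I1
bond 2 →Sf1
bond 3 →I2
bond 4 →J2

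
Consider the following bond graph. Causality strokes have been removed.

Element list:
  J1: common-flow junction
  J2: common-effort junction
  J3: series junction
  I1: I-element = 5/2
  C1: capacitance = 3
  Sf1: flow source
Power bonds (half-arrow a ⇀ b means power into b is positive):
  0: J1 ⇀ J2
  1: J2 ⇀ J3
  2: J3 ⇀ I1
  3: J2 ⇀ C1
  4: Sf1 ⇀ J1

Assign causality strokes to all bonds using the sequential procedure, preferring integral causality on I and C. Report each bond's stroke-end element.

β0 |J1
β1 |J3
β2 |I1
β3 |J2
β4 |Sf1

bond 4 |Sf1  (Sf1 (Sf) sets flow on bond)
bond 0 |J1  (J1: bond 4 brought flow, rest push out)
bond 2 |I1  (I1: I, integral causality)
bond 1 |J3  (common-f at J3 fixed by 2)
bond 3 |J2  (J2 needs exactly one e-in)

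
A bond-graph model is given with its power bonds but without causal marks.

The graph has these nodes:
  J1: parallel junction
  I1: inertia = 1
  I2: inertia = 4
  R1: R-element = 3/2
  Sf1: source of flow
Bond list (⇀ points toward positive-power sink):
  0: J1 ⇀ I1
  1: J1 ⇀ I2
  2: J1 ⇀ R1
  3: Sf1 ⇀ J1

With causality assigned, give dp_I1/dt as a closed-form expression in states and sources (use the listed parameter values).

dp_I1/dt = 3*F_Sf1/2 - 3*p_I1/2 - 3*p_I2/8

#3 stroke at Sf1  (Sf1: flow source, stroke at near end)
#0 stroke at I1  (I1 outputs flow p/I1)
#1 stroke at I2  (I2: I, integral causality)
#2 stroke at J1  (J1 needs exactly one e-in)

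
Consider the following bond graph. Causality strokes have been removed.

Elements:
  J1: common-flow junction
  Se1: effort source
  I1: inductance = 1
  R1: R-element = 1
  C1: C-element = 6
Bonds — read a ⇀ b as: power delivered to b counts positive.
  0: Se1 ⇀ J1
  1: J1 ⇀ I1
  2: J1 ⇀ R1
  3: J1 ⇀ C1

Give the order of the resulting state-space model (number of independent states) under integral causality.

#0 stroke→J1  (source Se1 imposes e)
#1 stroke→I1  (I1 integral (f out))
#2 stroke→J1  (1-jn J1 has f-setter on 1)
#3 stroke→J1  (J1: bond 1 brought flow, rest push out)

2  (C1, I1 all integral)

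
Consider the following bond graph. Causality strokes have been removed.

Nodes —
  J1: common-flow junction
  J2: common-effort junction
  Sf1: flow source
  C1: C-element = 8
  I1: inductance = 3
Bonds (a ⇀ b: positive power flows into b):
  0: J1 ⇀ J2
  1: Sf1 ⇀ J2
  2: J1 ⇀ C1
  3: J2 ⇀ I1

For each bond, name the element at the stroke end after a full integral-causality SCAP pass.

b1 →Sf1  (source Sf1 imposes f)
b2 →J1  (C1: C, integral causality)
b0 →J2  (J1: last free bond brings flow in)
b3 →I1  (J2 effort already set via bond 0)

β0 |J2
β1 |Sf1
β2 |J1
β3 |I1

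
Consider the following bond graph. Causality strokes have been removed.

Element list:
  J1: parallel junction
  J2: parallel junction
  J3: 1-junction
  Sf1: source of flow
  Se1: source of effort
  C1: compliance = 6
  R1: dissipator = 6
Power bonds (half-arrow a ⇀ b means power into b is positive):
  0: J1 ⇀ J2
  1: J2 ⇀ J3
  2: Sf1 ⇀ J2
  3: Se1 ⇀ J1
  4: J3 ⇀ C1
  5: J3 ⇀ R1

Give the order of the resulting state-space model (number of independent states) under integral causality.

#2 →Sf1  (Sf1: flow source, stroke at near end)
#3 →J1  (Se1 (Se) sets effort on bond)
#0 →J2  (common-e at J1 fixed by 3)
#1 →J3  (0-jn J2 has e-setter on 0)
#4 →J3  (C1 outputs effort q/C1)
#5 →R1  (J3 needs exactly one f-in)

1  (C1 all integral)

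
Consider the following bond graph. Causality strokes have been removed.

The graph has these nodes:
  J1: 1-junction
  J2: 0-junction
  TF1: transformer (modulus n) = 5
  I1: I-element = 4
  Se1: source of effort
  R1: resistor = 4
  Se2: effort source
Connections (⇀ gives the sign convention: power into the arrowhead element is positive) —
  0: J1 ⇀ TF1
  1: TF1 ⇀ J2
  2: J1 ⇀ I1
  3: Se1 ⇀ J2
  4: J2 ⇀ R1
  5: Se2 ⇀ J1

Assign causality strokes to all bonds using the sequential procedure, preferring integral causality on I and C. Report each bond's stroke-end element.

bond 0 stroke at J1
bond 1 stroke at TF1
bond 2 stroke at I1
bond 3 stroke at J2
bond 4 stroke at R1
bond 5 stroke at J1

β3 →J2  (Se1: effort source, stroke at far end)
β5 →J1  (Se2: effort source, stroke at far end)
β1 →TF1  (0-jn J2 has e-setter on 3)
β4 →R1  (J2: bond 3 brought effort, rest push out)
β0 →J1  (TF TF1: opposite of bond 1)
β2 →I1  (closing 1-jn rule on J1)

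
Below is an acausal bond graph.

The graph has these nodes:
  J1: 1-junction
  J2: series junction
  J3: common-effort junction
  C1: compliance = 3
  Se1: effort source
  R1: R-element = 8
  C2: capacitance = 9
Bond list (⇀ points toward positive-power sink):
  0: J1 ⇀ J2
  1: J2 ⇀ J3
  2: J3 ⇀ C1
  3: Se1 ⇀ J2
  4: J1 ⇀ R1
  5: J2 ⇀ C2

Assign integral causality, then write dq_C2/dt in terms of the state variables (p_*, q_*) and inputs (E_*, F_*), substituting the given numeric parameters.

dq_C2/dt = E_Se1/8 - q_C1/24 - q_C2/72

β3 |J2  (Se1: effort source, stroke at far end)
β2 |J3  (C1: C, integral causality)
β1 |J2  (0-jn J3 has e-setter on 2)
β5 |J2  (C2 integral (e out))
β0 |J1  (J2 needs exactly one f-in)
β4 |R1  (only one flow-in slot at J1)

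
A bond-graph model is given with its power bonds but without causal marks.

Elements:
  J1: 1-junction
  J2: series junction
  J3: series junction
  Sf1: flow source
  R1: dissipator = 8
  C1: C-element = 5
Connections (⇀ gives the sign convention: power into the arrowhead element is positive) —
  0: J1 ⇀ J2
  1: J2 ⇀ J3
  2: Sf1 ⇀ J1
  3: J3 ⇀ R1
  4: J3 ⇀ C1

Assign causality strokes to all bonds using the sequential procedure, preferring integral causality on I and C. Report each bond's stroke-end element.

bond 0 →J1
bond 1 →J2
bond 2 →Sf1
bond 3 →J3
bond 4 →J3

bond 2 stroke→Sf1  (Sf1 (Sf) sets flow on bond)
bond 0 stroke→J1  (1-jn J1 has f-setter on 2)
bond 1 stroke→J2  (common-f at J2 fixed by 0)
bond 3 stroke→J3  (J3 flow already set via bond 1)
bond 4 stroke→J3  (J3: bond 1 brought flow, rest push out)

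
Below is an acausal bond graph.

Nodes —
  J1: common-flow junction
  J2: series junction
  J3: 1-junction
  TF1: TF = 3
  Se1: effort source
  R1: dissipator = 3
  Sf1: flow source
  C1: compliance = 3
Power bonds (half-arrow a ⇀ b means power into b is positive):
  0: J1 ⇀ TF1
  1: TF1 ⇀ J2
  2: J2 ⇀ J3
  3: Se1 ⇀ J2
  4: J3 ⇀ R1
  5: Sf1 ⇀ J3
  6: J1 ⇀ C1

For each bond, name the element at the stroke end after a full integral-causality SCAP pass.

#0 →TF1
#1 →J2
#2 →J3
#3 →J2
#4 →J3
#5 →Sf1
#6 →J1

#3 stroke at J2  (Se1 fixes effort; stroke away)
#5 stroke at Sf1  (Sf1 fixes flow; stroke at Sf1)
#2 stroke at J3  (J3: bond 5 brought flow, rest push out)
#4 stroke at J3  (J3: bond 5 brought flow, rest push out)
#1 stroke at J2  (J2 flow already set via bond 2)
#0 stroke at TF1  (TF1: transformer flips bond 1)
#6 stroke at J1  (common-f at J1 fixed by 0)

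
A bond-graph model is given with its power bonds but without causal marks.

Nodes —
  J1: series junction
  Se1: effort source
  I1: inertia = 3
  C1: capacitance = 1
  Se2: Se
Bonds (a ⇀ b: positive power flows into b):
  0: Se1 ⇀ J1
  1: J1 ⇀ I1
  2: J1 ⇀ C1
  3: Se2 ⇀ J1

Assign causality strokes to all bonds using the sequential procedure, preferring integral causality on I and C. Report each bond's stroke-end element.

bond 0 →J1  (source Se1 imposes e)
bond 3 →J1  (Se2 fixes effort; stroke away)
bond 1 →I1  (prefer integral on I1)
bond 2 →J1  (1-jn J1 has f-setter on 1)

#0 stroke at J1
#1 stroke at I1
#2 stroke at J1
#3 stroke at J1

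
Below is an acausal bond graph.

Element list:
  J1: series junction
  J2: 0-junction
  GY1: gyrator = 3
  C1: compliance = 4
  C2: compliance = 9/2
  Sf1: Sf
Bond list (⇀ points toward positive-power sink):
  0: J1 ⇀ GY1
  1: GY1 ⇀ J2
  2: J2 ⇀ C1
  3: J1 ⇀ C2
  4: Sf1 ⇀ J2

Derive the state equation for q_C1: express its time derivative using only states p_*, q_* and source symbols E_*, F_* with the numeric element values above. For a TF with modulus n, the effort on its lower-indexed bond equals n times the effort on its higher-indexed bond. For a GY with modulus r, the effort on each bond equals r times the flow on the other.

b4 stroke→Sf1  (source Sf1 imposes f)
b2 stroke→J2  (C1 outputs effort q/C1)
b1 stroke→GY1  (0-jn J2 has e-setter on 2)
b0 stroke→GY1  (through GY1, causality inverts; strokes same side of GY1)
b3 stroke→J1  (1-jn J1 has f-setter on 0)

dq_C1/dt = F_Sf1 - 2*q_C2/27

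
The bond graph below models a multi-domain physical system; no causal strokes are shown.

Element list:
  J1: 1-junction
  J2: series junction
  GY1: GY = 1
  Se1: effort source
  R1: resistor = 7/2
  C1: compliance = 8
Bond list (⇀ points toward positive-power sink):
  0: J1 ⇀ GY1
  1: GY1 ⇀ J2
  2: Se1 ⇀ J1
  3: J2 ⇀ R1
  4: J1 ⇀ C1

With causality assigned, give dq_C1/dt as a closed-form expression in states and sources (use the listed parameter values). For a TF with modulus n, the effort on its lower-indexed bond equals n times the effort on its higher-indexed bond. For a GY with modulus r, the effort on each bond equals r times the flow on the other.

dq_C1/dt = 7*E_Se1/2 - 7*q_C1/16

#2 →J1  (Se1 fixes effort; stroke away)
#4 →J1  (C1: C, integral causality)
#0 →GY1  (closing 1-jn rule on J1)
#1 →GY1  (GY GY1: same side as bond 0)
#3 →J2  (J2 flow already set via bond 1)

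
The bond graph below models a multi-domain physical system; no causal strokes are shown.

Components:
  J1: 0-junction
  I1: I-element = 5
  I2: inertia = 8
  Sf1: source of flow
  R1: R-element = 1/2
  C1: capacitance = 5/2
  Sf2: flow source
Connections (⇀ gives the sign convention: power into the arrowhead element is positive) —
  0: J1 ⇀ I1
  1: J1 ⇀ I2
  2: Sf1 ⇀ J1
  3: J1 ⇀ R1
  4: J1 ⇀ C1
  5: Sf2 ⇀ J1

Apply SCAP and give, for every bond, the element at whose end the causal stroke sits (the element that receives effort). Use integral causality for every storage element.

b2 |Sf1  (Sf1 fixes flow; stroke at Sf1)
b5 |Sf2  (Sf2 fixes flow; stroke at Sf2)
b0 |I1  (I1 integral (f out))
b1 |I2  (I2 outputs flow p/I2)
b4 |J1  (C1 outputs effort q/C1)
b3 |R1  (0-jn J1 has e-setter on 4)

bond 0 →I1
bond 1 →I2
bond 2 →Sf1
bond 3 →R1
bond 4 →J1
bond 5 →Sf2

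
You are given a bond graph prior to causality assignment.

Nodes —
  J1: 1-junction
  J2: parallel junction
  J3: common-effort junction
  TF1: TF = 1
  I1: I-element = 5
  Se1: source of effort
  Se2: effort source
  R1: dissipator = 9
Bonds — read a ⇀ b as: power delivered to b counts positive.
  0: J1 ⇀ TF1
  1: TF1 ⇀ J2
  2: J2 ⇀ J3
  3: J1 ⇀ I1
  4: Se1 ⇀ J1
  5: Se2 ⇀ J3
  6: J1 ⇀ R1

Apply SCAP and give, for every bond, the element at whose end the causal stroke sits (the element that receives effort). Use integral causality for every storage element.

β4 stroke at J1  (Se1 (Se) sets effort on bond)
β5 stroke at J3  (Se2 (Se) sets effort on bond)
β2 stroke at J2  (0-jn J3 has e-setter on 5)
β1 stroke at TF1  (common-e at J2 fixed by 2)
β0 stroke at J1  (through TF1, causality passes straight; one stroke at TF1)
β3 stroke at I1  (I1 outputs flow p/I1)
β6 stroke at J1  (1-jn J1 has f-setter on 3)

β0 stroke→J1
β1 stroke→TF1
β2 stroke→J2
β3 stroke→I1
β4 stroke→J1
β5 stroke→J3
β6 stroke→J1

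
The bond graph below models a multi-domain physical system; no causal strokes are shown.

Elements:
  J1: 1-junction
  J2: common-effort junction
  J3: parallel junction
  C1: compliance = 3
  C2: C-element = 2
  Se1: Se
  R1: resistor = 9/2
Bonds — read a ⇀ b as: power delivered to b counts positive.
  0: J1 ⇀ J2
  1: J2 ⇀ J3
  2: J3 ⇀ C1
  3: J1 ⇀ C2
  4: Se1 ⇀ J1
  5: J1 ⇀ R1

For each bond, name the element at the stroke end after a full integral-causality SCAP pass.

#0 stroke at J1
#1 stroke at J2
#2 stroke at J3
#3 stroke at J1
#4 stroke at J1
#5 stroke at R1

#4 |J1  (Se1 (Se) sets effort on bond)
#2 |J3  (C1 outputs effort q/C1)
#1 |J2  (common-e at J3 fixed by 2)
#0 |J1  (J2: bond 1 brought effort, rest push out)
#3 |J1  (C2: C, integral causality)
#5 |R1  (J1: last free bond brings flow in)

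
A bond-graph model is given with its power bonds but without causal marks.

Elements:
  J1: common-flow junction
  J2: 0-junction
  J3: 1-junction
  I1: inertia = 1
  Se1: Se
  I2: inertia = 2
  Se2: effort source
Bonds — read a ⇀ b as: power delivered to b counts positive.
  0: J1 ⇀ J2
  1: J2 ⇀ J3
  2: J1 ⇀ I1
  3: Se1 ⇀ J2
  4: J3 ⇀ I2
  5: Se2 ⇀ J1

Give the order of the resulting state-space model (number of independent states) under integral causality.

b3 |J2  (Se1: effort source, stroke at far end)
b5 |J1  (source Se2 imposes e)
b0 |J1  (common-e at J2 fixed by 3)
b1 |J3  (common-e at J2 fixed by 3)
b4 |I2  (J3 needs exactly one f-in)
b2 |I1  (closing 1-jn rule on J1)

2  (I1, I2 all integral)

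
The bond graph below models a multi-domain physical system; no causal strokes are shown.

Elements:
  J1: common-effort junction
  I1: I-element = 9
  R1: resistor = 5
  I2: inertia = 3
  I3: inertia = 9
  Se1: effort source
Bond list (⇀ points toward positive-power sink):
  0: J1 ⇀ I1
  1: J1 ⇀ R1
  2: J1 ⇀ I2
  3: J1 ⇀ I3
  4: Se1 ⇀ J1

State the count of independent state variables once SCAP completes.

b4 |J1  (Se1 fixes effort; stroke away)
b0 |I1  (0-jn J1 has e-setter on 4)
b1 |R1  (common-e at J1 fixed by 4)
b2 |I2  (0-jn J1 has e-setter on 4)
b3 |I3  (common-e at J1 fixed by 4)

3  (I1, I2, I3 all integral)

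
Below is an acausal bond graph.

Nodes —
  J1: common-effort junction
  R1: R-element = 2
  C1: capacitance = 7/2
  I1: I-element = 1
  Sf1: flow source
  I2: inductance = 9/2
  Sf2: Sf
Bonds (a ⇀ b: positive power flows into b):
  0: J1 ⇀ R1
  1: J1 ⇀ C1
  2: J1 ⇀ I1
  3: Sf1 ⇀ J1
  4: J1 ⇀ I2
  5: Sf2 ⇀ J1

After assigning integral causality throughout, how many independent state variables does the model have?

β3 →Sf1  (Sf1 fixes flow; stroke at Sf1)
β5 →Sf2  (Sf2: flow source, stroke at near end)
β1 →J1  (C1 outputs effort q/C1)
β0 →R1  (J1: bond 1 brought effort, rest push out)
β2 →I1  (0-jn J1 has e-setter on 1)
β4 →I2  (J1 effort already set via bond 1)

3  (C1, I1, I2 all integral)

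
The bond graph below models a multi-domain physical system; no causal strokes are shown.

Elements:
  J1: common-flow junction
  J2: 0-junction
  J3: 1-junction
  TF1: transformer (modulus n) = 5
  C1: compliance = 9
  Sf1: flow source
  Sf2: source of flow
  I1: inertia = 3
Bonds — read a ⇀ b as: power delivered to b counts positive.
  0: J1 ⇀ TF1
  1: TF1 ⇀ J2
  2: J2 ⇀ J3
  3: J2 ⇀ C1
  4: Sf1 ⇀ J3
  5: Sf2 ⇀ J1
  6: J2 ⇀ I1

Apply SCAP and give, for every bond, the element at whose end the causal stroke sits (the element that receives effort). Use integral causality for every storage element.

β0 stroke→J1
β1 stroke→TF1
β2 stroke→J3
β3 stroke→J2
β4 stroke→Sf1
β5 stroke→Sf2
β6 stroke→I1

b4 |Sf1  (Sf1 fixes flow; stroke at Sf1)
b5 |Sf2  (Sf2: flow source, stroke at near end)
b0 |J1  (J1: bond 5 brought flow, rest push out)
b2 |J3  (J3: bond 4 brought flow, rest push out)
b1 |TF1  (TF TF1: opposite of bond 0)
b3 |J2  (C1 outputs effort q/C1)
b6 |I1  (common-e at J2 fixed by 3)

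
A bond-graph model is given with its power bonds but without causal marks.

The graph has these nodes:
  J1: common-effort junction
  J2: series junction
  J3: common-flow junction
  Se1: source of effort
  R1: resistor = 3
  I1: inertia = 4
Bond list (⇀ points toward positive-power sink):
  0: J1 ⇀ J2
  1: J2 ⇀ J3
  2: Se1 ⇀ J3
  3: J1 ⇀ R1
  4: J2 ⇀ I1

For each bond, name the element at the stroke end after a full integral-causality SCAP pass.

b2 stroke→J3  (Se1: effort source, stroke at far end)
b1 stroke→J2  (only one flow-in slot at J3)
b4 stroke→I1  (prefer integral on I1)
b0 stroke→J2  (common-f at J2 fixed by 4)
b3 stroke→J1  (closing 0-jn rule on J1)

b0 |J2
b1 |J2
b2 |J3
b3 |J1
b4 |I1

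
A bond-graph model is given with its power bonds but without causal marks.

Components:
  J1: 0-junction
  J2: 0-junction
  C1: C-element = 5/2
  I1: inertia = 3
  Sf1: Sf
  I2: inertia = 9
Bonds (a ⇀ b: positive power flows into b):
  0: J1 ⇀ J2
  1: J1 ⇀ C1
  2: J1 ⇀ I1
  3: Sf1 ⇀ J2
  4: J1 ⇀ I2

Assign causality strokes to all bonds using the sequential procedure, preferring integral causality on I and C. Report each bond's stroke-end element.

bond 0 |J2
bond 1 |J1
bond 2 |I1
bond 3 |Sf1
bond 4 |I2

b3 stroke→Sf1  (Sf1 (Sf) sets flow on bond)
b0 stroke→J2  (J2: last free bond brings effort in)
b1 stroke→J1  (prefer integral on C1)
b2 stroke→I1  (common-e at J1 fixed by 1)
b4 stroke→I2  (J1: bond 1 brought effort, rest push out)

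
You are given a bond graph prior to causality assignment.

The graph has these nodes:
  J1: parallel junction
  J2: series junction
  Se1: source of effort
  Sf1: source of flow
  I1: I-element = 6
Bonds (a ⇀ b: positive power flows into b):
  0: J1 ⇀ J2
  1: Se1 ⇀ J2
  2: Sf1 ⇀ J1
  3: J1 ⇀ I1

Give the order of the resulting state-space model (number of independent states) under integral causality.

b1 →J2  (Se1 fixes effort; stroke away)
b2 →Sf1  (Sf1: flow source, stroke at near end)
b0 →J1  (J2: last free bond brings flow in)
b3 →I1  (J1 effort already set via bond 0)

1  (I1 all integral)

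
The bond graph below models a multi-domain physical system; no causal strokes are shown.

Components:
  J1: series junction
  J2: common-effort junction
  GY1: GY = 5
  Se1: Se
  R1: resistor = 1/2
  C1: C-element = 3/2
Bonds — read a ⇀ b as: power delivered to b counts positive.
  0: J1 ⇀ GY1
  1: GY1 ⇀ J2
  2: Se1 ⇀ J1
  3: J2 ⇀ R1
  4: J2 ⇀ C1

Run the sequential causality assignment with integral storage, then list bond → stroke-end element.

bond 2 stroke→J1  (Se1: effort source, stroke at far end)
bond 0 stroke→GY1  (closing 1-jn rule on J1)
bond 1 stroke→GY1  (GY1 both-in/both-out from 0)
bond 4 stroke→J2  (C1 integral (e out))
bond 3 stroke→R1  (common-e at J2 fixed by 4)

b0 |GY1
b1 |GY1
b2 |J1
b3 |R1
b4 |J2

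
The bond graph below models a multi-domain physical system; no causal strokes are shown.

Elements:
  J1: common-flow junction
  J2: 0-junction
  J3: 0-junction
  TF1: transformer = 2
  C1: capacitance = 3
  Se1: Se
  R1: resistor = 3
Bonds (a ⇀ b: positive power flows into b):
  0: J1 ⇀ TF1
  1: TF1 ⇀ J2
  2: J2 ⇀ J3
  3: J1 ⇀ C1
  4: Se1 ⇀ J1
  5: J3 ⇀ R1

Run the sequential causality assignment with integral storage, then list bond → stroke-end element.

bond 0 stroke at TF1
bond 1 stroke at J2
bond 2 stroke at J3
bond 3 stroke at J1
bond 4 stroke at J1
bond 5 stroke at R1

β4 |J1  (source Se1 imposes e)
β3 |J1  (C1 integral (e out))
β0 |TF1  (closing 1-jn rule on J1)
β1 |J2  (TF1 one-in-one-out from 0)
β2 |J3  (J2 effort already set via bond 1)
β5 |R1  (0-jn J3 has e-setter on 2)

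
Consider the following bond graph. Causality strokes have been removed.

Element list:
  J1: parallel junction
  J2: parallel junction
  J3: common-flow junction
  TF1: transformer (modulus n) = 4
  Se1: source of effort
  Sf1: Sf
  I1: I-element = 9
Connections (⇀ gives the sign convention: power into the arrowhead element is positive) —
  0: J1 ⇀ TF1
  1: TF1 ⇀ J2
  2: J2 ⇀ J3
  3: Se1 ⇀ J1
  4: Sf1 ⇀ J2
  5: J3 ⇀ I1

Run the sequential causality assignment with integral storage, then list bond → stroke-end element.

b0 →TF1
b1 →J2
b2 →J3
b3 →J1
b4 →Sf1
b5 →I1

#3 →J1  (Se1 (Se) sets effort on bond)
#4 →Sf1  (Sf1 (Sf) sets flow on bond)
#0 →TF1  (J1: bond 3 brought effort, rest push out)
#1 →J2  (TF1 one-in-one-out from 0)
#2 →J3  (common-e at J2 fixed by 1)
#5 →I1  (J3: last free bond brings flow in)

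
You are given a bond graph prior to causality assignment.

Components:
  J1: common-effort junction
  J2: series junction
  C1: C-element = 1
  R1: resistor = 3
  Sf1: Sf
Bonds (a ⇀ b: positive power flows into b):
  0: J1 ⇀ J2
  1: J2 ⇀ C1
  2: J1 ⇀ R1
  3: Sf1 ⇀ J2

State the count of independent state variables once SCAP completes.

1  (C1 all integral)

b3 stroke at Sf1  (Sf1: flow source, stroke at near end)
b0 stroke at J2  (J2: bond 3 brought flow, rest push out)
b1 stroke at J2  (J2: bond 3 brought flow, rest push out)
b2 stroke at J1  (J1 needs exactly one e-in)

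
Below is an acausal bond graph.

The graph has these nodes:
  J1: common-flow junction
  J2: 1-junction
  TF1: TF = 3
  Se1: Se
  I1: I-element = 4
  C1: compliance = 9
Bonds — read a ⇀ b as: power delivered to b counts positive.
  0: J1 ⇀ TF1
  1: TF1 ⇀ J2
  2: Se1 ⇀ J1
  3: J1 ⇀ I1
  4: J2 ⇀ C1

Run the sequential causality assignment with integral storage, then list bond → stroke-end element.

#0 stroke→J1
#1 stroke→TF1
#2 stroke→J1
#3 stroke→I1
#4 stroke→J2

bond 2 stroke→J1  (Se1: effort source, stroke at far end)
bond 3 stroke→I1  (I1: I, integral causality)
bond 0 stroke→J1  (J1 flow already set via bond 3)
bond 1 stroke→TF1  (through TF1, causality passes straight; one stroke at TF1)
bond 4 stroke→J2  (J2: bond 1 brought flow, rest push out)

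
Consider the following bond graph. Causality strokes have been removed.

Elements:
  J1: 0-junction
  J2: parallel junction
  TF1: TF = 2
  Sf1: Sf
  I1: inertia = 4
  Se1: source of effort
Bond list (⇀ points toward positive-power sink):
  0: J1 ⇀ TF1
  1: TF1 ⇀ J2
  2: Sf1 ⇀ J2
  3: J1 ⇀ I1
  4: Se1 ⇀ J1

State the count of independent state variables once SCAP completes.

1  (I1 all integral)

#2 stroke at Sf1  (Sf1 fixes flow; stroke at Sf1)
#4 stroke at J1  (Se1 fixes effort; stroke away)
#0 stroke at TF1  (J1 effort already set via bond 4)
#3 stroke at I1  (common-e at J1 fixed by 4)
#1 stroke at J2  (J2: last free bond brings effort in)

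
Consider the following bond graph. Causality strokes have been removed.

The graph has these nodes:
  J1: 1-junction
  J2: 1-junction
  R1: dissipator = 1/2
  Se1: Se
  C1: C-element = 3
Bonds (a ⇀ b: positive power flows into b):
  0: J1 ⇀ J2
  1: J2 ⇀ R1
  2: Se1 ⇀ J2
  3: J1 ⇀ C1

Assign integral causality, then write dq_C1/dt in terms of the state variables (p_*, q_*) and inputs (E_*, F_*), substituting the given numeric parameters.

dq_C1/dt = 2*E_Se1 - 2*q_C1/3

b2 |J2  (Se1 fixes effort; stroke away)
b3 |J1  (C1 integral (e out))
b0 |J2  (J1: last free bond brings flow in)
b1 |R1  (closing 1-jn rule on J2)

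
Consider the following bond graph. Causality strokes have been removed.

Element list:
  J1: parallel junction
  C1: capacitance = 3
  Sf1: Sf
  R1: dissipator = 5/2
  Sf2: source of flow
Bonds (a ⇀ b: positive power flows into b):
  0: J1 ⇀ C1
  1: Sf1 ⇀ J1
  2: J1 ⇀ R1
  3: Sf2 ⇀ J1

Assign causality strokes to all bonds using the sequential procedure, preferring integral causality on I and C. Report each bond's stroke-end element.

b0 →J1
b1 →Sf1
b2 →R1
b3 →Sf2

#1 →Sf1  (Sf1 (Sf) sets flow on bond)
#3 →Sf2  (Sf2 (Sf) sets flow on bond)
#0 →J1  (C1: C, integral causality)
#2 →R1  (J1: bond 0 brought effort, rest push out)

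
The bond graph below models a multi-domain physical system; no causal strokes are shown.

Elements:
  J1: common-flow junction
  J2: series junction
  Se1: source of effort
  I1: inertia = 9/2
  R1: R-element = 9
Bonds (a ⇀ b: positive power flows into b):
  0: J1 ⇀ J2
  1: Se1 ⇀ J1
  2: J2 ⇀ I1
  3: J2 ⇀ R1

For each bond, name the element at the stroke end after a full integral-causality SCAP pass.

#0 →J2
#1 →J1
#2 →I1
#3 →J2

β1 |J1  (Se1 (Se) sets effort on bond)
β0 |J2  (J1 needs exactly one f-in)
β2 |I1  (I1: I, integral causality)
β3 |J2  (1-jn J2 has f-setter on 2)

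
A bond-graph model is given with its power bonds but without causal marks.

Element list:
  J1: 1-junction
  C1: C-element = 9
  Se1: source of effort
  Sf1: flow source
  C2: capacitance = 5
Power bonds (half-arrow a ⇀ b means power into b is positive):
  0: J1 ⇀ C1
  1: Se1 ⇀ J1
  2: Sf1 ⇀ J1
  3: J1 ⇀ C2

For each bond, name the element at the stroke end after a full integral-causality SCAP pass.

bond 0 →J1
bond 1 →J1
bond 2 →Sf1
bond 3 →J1

b1 stroke→J1  (Se1 (Se) sets effort on bond)
b2 stroke→Sf1  (Sf1 fixes flow; stroke at Sf1)
b0 stroke→J1  (common-f at J1 fixed by 2)
b3 stroke→J1  (common-f at J1 fixed by 2)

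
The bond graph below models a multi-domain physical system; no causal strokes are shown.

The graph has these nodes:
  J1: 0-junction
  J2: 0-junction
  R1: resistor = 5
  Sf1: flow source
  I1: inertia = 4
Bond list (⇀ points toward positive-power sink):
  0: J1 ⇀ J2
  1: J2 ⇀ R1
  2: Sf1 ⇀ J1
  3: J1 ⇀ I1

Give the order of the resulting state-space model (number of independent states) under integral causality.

b2 →Sf1  (Sf1 fixes flow; stroke at Sf1)
b3 →I1  (I1 integral (f out))
b0 →J1  (closing 0-jn rule on J1)
b1 →J2  (J2 needs exactly one e-in)

1  (I1 all integral)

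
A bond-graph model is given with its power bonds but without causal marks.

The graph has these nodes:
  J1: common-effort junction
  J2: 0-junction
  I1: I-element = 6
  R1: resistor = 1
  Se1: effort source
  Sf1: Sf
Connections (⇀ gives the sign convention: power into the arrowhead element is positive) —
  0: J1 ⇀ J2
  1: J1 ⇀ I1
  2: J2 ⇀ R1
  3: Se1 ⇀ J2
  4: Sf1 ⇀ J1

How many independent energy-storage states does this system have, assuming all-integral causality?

1  (I1 all integral)

#3 stroke at J2  (Se1: effort source, stroke at far end)
#4 stroke at Sf1  (Sf1 (Sf) sets flow on bond)
#0 stroke at J1  (0-jn J2 has e-setter on 3)
#2 stroke at R1  (J2 effort already set via bond 3)
#1 stroke at I1  (J1 effort already set via bond 0)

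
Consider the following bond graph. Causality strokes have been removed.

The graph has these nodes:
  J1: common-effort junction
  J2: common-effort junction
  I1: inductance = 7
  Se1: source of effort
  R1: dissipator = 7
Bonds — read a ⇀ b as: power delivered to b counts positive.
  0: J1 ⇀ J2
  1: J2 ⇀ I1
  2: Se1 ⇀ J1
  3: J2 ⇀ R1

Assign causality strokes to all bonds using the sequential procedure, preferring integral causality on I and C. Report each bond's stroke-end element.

bond 0 →J2
bond 1 →I1
bond 2 →J1
bond 3 →R1

β2 →J1  (Se1: effort source, stroke at far end)
β0 →J2  (J1: bond 2 brought effort, rest push out)
β1 →I1  (J2: bond 0 brought effort, rest push out)
β3 →R1  (J2: bond 0 brought effort, rest push out)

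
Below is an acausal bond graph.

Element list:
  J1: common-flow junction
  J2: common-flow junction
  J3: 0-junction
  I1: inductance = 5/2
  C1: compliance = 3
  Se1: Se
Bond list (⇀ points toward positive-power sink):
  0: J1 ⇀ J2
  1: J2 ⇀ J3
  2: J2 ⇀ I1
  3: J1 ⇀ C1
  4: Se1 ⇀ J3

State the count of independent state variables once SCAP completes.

2  (C1, I1 all integral)

β4 stroke→J3  (Se1 (Se) sets effort on bond)
β1 stroke→J2  (J3 effort already set via bond 4)
β2 stroke→I1  (I1 outputs flow p/I1)
β0 stroke→J2  (1-jn J2 has f-setter on 2)
β3 stroke→J1  (1-jn J1 has f-setter on 0)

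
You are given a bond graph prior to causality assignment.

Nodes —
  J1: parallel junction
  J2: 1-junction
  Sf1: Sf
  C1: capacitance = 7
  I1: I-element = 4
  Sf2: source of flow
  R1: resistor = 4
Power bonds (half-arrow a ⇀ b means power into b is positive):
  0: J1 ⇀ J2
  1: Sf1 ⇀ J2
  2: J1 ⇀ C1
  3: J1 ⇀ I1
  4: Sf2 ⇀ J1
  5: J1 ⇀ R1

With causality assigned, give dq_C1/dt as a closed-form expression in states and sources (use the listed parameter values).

bond 1 stroke→Sf1  (Sf1 (Sf) sets flow on bond)
bond 4 stroke→Sf2  (Sf2: flow source, stroke at near end)
bond 0 stroke→J2  (1-jn J2 has f-setter on 1)
bond 2 stroke→J1  (prefer integral on C1)
bond 3 stroke→I1  (common-e at J1 fixed by 2)
bond 5 stroke→R1  (J1 effort already set via bond 2)

dq_C1/dt = -F_Sf1 + F_Sf2 - p_I1/4 - q_C1/28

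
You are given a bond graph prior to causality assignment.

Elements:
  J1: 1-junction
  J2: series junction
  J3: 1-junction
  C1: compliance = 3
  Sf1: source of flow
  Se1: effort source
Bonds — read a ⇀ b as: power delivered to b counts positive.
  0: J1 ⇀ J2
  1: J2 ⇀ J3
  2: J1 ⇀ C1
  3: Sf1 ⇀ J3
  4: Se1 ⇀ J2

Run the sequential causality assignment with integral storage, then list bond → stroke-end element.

β3 →Sf1  (source Sf1 imposes f)
β4 →J2  (Se1 (Se) sets effort on bond)
β1 →J3  (J3 flow already set via bond 3)
β0 →J2  (common-f at J2 fixed by 1)
β2 →J1  (J1 flow already set via bond 0)

b0 →J2
b1 →J3
b2 →J1
b3 →Sf1
b4 →J2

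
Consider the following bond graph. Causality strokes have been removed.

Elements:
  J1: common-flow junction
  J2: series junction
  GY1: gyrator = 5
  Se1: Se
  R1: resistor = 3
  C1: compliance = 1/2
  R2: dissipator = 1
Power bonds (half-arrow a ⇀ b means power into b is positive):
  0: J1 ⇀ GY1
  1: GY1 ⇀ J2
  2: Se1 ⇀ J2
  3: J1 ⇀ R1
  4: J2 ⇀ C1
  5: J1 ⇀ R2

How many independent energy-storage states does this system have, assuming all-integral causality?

bond 2 stroke at J2  (Se1 (Se) sets effort on bond)
bond 4 stroke at J2  (prefer integral on C1)
bond 1 stroke at GY1  (closing 1-jn rule on J2)
bond 0 stroke at GY1  (GY1: gyrator matches bond 1)
bond 3 stroke at J1  (1-jn J1 has f-setter on 0)
bond 5 stroke at J1  (common-f at J1 fixed by 0)

1  (C1 all integral)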